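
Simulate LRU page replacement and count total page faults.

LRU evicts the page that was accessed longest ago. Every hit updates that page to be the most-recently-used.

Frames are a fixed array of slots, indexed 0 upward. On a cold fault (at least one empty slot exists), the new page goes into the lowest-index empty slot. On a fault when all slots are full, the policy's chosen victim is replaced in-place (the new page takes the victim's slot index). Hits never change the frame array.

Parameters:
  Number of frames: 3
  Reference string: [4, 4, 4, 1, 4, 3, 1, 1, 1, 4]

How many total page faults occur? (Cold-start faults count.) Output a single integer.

Step 0: ref 4 → FAULT, frames=[4,-,-]
Step 1: ref 4 → HIT, frames=[4,-,-]
Step 2: ref 4 → HIT, frames=[4,-,-]
Step 3: ref 1 → FAULT, frames=[4,1,-]
Step 4: ref 4 → HIT, frames=[4,1,-]
Step 5: ref 3 → FAULT, frames=[4,1,3]
Step 6: ref 1 → HIT, frames=[4,1,3]
Step 7: ref 1 → HIT, frames=[4,1,3]
Step 8: ref 1 → HIT, frames=[4,1,3]
Step 9: ref 4 → HIT, frames=[4,1,3]
Total faults: 3

Answer: 3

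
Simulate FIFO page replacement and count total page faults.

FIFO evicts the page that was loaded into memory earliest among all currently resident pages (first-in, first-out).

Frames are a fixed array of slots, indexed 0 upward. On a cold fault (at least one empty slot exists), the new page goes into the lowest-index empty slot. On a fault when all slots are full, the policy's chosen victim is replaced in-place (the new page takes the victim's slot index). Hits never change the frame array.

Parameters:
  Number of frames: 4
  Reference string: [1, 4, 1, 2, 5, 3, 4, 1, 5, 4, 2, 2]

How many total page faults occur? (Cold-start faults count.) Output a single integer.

Step 0: ref 1 → FAULT, frames=[1,-,-,-]
Step 1: ref 4 → FAULT, frames=[1,4,-,-]
Step 2: ref 1 → HIT, frames=[1,4,-,-]
Step 3: ref 2 → FAULT, frames=[1,4,2,-]
Step 4: ref 5 → FAULT, frames=[1,4,2,5]
Step 5: ref 3 → FAULT (evict 1), frames=[3,4,2,5]
Step 6: ref 4 → HIT, frames=[3,4,2,5]
Step 7: ref 1 → FAULT (evict 4), frames=[3,1,2,5]
Step 8: ref 5 → HIT, frames=[3,1,2,5]
Step 9: ref 4 → FAULT (evict 2), frames=[3,1,4,5]
Step 10: ref 2 → FAULT (evict 5), frames=[3,1,4,2]
Step 11: ref 2 → HIT, frames=[3,1,4,2]
Total faults: 8

Answer: 8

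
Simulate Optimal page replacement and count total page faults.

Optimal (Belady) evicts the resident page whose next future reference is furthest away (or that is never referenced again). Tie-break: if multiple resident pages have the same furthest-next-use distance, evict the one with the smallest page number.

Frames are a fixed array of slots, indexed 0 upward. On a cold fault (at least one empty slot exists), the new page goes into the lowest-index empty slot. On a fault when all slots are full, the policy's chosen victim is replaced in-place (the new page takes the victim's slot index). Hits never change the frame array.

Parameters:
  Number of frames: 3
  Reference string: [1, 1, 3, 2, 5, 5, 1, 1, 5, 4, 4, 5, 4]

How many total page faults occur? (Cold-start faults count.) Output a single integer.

Answer: 5

Derivation:
Step 0: ref 1 → FAULT, frames=[1,-,-]
Step 1: ref 1 → HIT, frames=[1,-,-]
Step 2: ref 3 → FAULT, frames=[1,3,-]
Step 3: ref 2 → FAULT, frames=[1,3,2]
Step 4: ref 5 → FAULT (evict 2), frames=[1,3,5]
Step 5: ref 5 → HIT, frames=[1,3,5]
Step 6: ref 1 → HIT, frames=[1,3,5]
Step 7: ref 1 → HIT, frames=[1,3,5]
Step 8: ref 5 → HIT, frames=[1,3,5]
Step 9: ref 4 → FAULT (evict 1), frames=[4,3,5]
Step 10: ref 4 → HIT, frames=[4,3,5]
Step 11: ref 5 → HIT, frames=[4,3,5]
Step 12: ref 4 → HIT, frames=[4,3,5]
Total faults: 5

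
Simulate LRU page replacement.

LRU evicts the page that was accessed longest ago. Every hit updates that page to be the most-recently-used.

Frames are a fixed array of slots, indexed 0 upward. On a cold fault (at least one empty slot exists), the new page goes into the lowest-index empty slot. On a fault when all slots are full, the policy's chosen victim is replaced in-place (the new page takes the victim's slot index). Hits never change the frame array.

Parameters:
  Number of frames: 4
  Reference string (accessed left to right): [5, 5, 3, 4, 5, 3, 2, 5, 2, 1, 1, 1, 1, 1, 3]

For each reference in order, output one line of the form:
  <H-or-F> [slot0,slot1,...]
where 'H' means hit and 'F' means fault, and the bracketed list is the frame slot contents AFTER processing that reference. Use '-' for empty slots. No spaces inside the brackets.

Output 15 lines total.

F [5,-,-,-]
H [5,-,-,-]
F [5,3,-,-]
F [5,3,4,-]
H [5,3,4,-]
H [5,3,4,-]
F [5,3,4,2]
H [5,3,4,2]
H [5,3,4,2]
F [5,3,1,2]
H [5,3,1,2]
H [5,3,1,2]
H [5,3,1,2]
H [5,3,1,2]
H [5,3,1,2]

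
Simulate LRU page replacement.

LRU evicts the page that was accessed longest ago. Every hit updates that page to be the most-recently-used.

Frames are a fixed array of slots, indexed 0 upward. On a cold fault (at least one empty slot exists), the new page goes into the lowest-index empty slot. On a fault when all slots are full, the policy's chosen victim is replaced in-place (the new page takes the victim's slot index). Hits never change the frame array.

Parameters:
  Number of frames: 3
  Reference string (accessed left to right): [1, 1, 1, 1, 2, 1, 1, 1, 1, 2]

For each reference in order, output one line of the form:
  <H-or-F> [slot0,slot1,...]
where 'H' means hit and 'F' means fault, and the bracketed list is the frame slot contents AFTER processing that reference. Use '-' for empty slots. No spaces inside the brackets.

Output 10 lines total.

F [1,-,-]
H [1,-,-]
H [1,-,-]
H [1,-,-]
F [1,2,-]
H [1,2,-]
H [1,2,-]
H [1,2,-]
H [1,2,-]
H [1,2,-]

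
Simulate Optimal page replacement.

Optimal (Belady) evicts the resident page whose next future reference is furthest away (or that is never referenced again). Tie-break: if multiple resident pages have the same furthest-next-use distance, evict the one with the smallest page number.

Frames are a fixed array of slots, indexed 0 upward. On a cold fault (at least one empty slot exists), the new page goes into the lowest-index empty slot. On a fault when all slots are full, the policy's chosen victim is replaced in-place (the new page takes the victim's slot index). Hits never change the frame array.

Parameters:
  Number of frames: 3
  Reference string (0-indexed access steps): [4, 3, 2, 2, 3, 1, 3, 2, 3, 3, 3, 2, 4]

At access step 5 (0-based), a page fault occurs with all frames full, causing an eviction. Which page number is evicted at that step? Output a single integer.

Answer: 4

Derivation:
Step 0: ref 4 -> FAULT, frames=[4,-,-]
Step 1: ref 3 -> FAULT, frames=[4,3,-]
Step 2: ref 2 -> FAULT, frames=[4,3,2]
Step 3: ref 2 -> HIT, frames=[4,3,2]
Step 4: ref 3 -> HIT, frames=[4,3,2]
Step 5: ref 1 -> FAULT, evict 4, frames=[1,3,2]
At step 5: evicted page 4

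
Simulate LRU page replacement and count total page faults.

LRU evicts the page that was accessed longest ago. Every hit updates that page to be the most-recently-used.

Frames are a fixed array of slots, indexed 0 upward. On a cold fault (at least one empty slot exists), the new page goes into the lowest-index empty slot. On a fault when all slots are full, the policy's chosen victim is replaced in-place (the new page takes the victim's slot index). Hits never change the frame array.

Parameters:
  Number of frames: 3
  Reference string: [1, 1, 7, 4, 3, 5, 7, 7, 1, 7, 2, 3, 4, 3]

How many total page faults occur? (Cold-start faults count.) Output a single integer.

Answer: 10

Derivation:
Step 0: ref 1 → FAULT, frames=[1,-,-]
Step 1: ref 1 → HIT, frames=[1,-,-]
Step 2: ref 7 → FAULT, frames=[1,7,-]
Step 3: ref 4 → FAULT, frames=[1,7,4]
Step 4: ref 3 → FAULT (evict 1), frames=[3,7,4]
Step 5: ref 5 → FAULT (evict 7), frames=[3,5,4]
Step 6: ref 7 → FAULT (evict 4), frames=[3,5,7]
Step 7: ref 7 → HIT, frames=[3,5,7]
Step 8: ref 1 → FAULT (evict 3), frames=[1,5,7]
Step 9: ref 7 → HIT, frames=[1,5,7]
Step 10: ref 2 → FAULT (evict 5), frames=[1,2,7]
Step 11: ref 3 → FAULT (evict 1), frames=[3,2,7]
Step 12: ref 4 → FAULT (evict 7), frames=[3,2,4]
Step 13: ref 3 → HIT, frames=[3,2,4]
Total faults: 10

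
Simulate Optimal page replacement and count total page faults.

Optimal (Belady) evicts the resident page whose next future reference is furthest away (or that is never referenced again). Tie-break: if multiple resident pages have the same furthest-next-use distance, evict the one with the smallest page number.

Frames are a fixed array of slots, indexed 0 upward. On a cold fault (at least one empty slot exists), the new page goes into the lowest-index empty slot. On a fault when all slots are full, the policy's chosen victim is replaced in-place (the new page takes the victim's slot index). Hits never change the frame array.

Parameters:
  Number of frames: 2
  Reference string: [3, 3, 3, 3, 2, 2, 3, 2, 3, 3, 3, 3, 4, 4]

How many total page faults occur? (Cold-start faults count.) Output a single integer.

Answer: 3

Derivation:
Step 0: ref 3 → FAULT, frames=[3,-]
Step 1: ref 3 → HIT, frames=[3,-]
Step 2: ref 3 → HIT, frames=[3,-]
Step 3: ref 3 → HIT, frames=[3,-]
Step 4: ref 2 → FAULT, frames=[3,2]
Step 5: ref 2 → HIT, frames=[3,2]
Step 6: ref 3 → HIT, frames=[3,2]
Step 7: ref 2 → HIT, frames=[3,2]
Step 8: ref 3 → HIT, frames=[3,2]
Step 9: ref 3 → HIT, frames=[3,2]
Step 10: ref 3 → HIT, frames=[3,2]
Step 11: ref 3 → HIT, frames=[3,2]
Step 12: ref 4 → FAULT (evict 2), frames=[3,4]
Step 13: ref 4 → HIT, frames=[3,4]
Total faults: 3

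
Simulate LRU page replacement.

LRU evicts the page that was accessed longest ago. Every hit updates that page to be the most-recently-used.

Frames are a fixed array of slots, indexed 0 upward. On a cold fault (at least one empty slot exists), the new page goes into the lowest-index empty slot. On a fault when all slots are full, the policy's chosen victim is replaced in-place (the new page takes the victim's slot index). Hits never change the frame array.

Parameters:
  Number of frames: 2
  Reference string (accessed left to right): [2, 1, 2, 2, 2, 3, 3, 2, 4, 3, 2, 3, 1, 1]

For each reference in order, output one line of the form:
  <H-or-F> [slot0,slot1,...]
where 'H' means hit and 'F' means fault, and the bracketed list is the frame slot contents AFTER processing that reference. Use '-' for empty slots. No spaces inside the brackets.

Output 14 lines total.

F [2,-]
F [2,1]
H [2,1]
H [2,1]
H [2,1]
F [2,3]
H [2,3]
H [2,3]
F [2,4]
F [3,4]
F [3,2]
H [3,2]
F [3,1]
H [3,1]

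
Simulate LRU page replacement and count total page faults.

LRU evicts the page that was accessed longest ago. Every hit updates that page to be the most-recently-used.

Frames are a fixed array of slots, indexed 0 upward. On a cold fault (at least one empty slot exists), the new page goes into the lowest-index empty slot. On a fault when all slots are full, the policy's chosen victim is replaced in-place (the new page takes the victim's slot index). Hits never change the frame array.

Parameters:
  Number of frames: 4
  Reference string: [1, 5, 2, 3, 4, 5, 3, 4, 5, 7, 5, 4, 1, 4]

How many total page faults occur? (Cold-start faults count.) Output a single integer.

Step 0: ref 1 → FAULT, frames=[1,-,-,-]
Step 1: ref 5 → FAULT, frames=[1,5,-,-]
Step 2: ref 2 → FAULT, frames=[1,5,2,-]
Step 3: ref 3 → FAULT, frames=[1,5,2,3]
Step 4: ref 4 → FAULT (evict 1), frames=[4,5,2,3]
Step 5: ref 5 → HIT, frames=[4,5,2,3]
Step 6: ref 3 → HIT, frames=[4,5,2,3]
Step 7: ref 4 → HIT, frames=[4,5,2,3]
Step 8: ref 5 → HIT, frames=[4,5,2,3]
Step 9: ref 7 → FAULT (evict 2), frames=[4,5,7,3]
Step 10: ref 5 → HIT, frames=[4,5,7,3]
Step 11: ref 4 → HIT, frames=[4,5,7,3]
Step 12: ref 1 → FAULT (evict 3), frames=[4,5,7,1]
Step 13: ref 4 → HIT, frames=[4,5,7,1]
Total faults: 7

Answer: 7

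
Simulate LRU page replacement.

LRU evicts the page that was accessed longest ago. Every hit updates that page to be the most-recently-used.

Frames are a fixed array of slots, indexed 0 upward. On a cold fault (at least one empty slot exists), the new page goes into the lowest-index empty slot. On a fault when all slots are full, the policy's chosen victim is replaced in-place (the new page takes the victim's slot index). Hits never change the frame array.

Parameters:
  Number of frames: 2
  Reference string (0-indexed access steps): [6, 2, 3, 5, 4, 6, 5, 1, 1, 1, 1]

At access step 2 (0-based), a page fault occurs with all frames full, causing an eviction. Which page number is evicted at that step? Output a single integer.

Answer: 6

Derivation:
Step 0: ref 6 -> FAULT, frames=[6,-]
Step 1: ref 2 -> FAULT, frames=[6,2]
Step 2: ref 3 -> FAULT, evict 6, frames=[3,2]
At step 2: evicted page 6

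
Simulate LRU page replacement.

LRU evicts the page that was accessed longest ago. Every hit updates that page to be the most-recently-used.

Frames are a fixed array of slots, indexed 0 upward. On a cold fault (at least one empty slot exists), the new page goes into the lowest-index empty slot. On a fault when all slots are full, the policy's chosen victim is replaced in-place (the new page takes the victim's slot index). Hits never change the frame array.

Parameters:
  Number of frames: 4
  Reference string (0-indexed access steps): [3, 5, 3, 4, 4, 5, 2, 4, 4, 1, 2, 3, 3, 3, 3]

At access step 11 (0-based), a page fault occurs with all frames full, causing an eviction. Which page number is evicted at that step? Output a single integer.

Step 0: ref 3 -> FAULT, frames=[3,-,-,-]
Step 1: ref 5 -> FAULT, frames=[3,5,-,-]
Step 2: ref 3 -> HIT, frames=[3,5,-,-]
Step 3: ref 4 -> FAULT, frames=[3,5,4,-]
Step 4: ref 4 -> HIT, frames=[3,5,4,-]
Step 5: ref 5 -> HIT, frames=[3,5,4,-]
Step 6: ref 2 -> FAULT, frames=[3,5,4,2]
Step 7: ref 4 -> HIT, frames=[3,5,4,2]
Step 8: ref 4 -> HIT, frames=[3,5,4,2]
Step 9: ref 1 -> FAULT, evict 3, frames=[1,5,4,2]
Step 10: ref 2 -> HIT, frames=[1,5,4,2]
Step 11: ref 3 -> FAULT, evict 5, frames=[1,3,4,2]
At step 11: evicted page 5

Answer: 5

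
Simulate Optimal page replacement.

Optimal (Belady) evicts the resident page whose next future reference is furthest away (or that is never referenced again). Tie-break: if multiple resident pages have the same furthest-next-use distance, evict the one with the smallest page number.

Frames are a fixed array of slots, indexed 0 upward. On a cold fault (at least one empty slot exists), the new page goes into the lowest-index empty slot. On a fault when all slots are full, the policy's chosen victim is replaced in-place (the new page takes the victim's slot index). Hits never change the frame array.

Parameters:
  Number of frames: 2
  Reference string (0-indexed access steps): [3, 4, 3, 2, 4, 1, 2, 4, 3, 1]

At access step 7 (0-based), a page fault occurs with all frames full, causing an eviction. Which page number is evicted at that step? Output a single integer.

Answer: 2

Derivation:
Step 0: ref 3 -> FAULT, frames=[3,-]
Step 1: ref 4 -> FAULT, frames=[3,4]
Step 2: ref 3 -> HIT, frames=[3,4]
Step 3: ref 2 -> FAULT, evict 3, frames=[2,4]
Step 4: ref 4 -> HIT, frames=[2,4]
Step 5: ref 1 -> FAULT, evict 4, frames=[2,1]
Step 6: ref 2 -> HIT, frames=[2,1]
Step 7: ref 4 -> FAULT, evict 2, frames=[4,1]
At step 7: evicted page 2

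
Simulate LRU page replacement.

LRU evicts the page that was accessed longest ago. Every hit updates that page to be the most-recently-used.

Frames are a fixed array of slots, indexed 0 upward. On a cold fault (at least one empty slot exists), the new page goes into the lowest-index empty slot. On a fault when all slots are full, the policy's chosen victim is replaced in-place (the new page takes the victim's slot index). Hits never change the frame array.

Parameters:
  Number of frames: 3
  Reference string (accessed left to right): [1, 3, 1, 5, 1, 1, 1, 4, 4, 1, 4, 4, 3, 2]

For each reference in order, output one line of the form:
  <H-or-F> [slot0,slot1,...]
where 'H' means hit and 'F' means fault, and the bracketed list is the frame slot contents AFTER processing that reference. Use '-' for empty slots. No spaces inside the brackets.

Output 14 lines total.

F [1,-,-]
F [1,3,-]
H [1,3,-]
F [1,3,5]
H [1,3,5]
H [1,3,5]
H [1,3,5]
F [1,4,5]
H [1,4,5]
H [1,4,5]
H [1,4,5]
H [1,4,5]
F [1,4,3]
F [2,4,3]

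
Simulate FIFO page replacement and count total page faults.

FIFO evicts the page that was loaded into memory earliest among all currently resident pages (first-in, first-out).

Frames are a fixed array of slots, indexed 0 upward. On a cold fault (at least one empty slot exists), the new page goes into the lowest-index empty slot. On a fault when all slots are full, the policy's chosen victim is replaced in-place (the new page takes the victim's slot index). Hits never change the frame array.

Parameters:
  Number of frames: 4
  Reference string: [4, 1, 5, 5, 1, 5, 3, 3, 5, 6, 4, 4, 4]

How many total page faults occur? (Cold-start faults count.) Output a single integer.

Answer: 6

Derivation:
Step 0: ref 4 → FAULT, frames=[4,-,-,-]
Step 1: ref 1 → FAULT, frames=[4,1,-,-]
Step 2: ref 5 → FAULT, frames=[4,1,5,-]
Step 3: ref 5 → HIT, frames=[4,1,5,-]
Step 4: ref 1 → HIT, frames=[4,1,5,-]
Step 5: ref 5 → HIT, frames=[4,1,5,-]
Step 6: ref 3 → FAULT, frames=[4,1,5,3]
Step 7: ref 3 → HIT, frames=[4,1,5,3]
Step 8: ref 5 → HIT, frames=[4,1,5,3]
Step 9: ref 6 → FAULT (evict 4), frames=[6,1,5,3]
Step 10: ref 4 → FAULT (evict 1), frames=[6,4,5,3]
Step 11: ref 4 → HIT, frames=[6,4,5,3]
Step 12: ref 4 → HIT, frames=[6,4,5,3]
Total faults: 6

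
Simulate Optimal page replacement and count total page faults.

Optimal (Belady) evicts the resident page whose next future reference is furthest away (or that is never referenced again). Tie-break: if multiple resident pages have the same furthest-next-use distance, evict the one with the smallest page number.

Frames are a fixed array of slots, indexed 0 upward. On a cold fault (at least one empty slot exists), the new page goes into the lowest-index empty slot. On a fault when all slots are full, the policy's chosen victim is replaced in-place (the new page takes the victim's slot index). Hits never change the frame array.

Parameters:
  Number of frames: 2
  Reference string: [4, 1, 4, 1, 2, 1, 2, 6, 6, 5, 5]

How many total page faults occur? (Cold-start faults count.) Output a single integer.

Step 0: ref 4 → FAULT, frames=[4,-]
Step 1: ref 1 → FAULT, frames=[4,1]
Step 2: ref 4 → HIT, frames=[4,1]
Step 3: ref 1 → HIT, frames=[4,1]
Step 4: ref 2 → FAULT (evict 4), frames=[2,1]
Step 5: ref 1 → HIT, frames=[2,1]
Step 6: ref 2 → HIT, frames=[2,1]
Step 7: ref 6 → FAULT (evict 1), frames=[2,6]
Step 8: ref 6 → HIT, frames=[2,6]
Step 9: ref 5 → FAULT (evict 2), frames=[5,6]
Step 10: ref 5 → HIT, frames=[5,6]
Total faults: 5

Answer: 5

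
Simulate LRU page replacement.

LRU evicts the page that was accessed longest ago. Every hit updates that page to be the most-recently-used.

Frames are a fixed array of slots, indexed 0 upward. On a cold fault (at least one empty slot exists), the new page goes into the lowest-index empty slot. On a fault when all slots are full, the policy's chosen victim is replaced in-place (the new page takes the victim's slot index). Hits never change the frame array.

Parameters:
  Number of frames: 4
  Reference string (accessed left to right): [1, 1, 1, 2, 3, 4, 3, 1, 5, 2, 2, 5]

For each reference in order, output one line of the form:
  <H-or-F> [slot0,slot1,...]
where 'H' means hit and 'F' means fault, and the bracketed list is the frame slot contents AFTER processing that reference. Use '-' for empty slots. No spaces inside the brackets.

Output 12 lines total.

F [1,-,-,-]
H [1,-,-,-]
H [1,-,-,-]
F [1,2,-,-]
F [1,2,3,-]
F [1,2,3,4]
H [1,2,3,4]
H [1,2,3,4]
F [1,5,3,4]
F [1,5,3,2]
H [1,5,3,2]
H [1,5,3,2]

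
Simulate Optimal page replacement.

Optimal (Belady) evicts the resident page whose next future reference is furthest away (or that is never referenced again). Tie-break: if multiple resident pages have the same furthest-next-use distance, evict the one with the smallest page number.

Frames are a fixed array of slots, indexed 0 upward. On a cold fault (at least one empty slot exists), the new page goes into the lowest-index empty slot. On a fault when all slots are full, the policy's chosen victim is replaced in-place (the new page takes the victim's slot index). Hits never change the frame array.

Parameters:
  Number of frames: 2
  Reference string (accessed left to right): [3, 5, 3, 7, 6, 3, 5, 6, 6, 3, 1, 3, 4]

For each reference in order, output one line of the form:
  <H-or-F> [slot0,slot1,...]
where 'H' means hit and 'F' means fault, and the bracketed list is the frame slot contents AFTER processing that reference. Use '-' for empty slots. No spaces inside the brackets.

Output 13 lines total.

F [3,-]
F [3,5]
H [3,5]
F [3,7]
F [3,6]
H [3,6]
F [5,6]
H [5,6]
H [5,6]
F [3,6]
F [3,1]
H [3,1]
F [3,4]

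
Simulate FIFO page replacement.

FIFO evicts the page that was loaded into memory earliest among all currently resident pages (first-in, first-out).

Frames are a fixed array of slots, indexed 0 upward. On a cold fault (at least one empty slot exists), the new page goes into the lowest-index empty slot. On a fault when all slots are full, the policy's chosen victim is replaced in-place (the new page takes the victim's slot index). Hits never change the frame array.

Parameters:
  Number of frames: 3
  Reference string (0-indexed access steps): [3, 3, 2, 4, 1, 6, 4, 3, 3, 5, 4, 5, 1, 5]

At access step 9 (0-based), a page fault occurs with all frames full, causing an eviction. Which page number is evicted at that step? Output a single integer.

Answer: 1

Derivation:
Step 0: ref 3 -> FAULT, frames=[3,-,-]
Step 1: ref 3 -> HIT, frames=[3,-,-]
Step 2: ref 2 -> FAULT, frames=[3,2,-]
Step 3: ref 4 -> FAULT, frames=[3,2,4]
Step 4: ref 1 -> FAULT, evict 3, frames=[1,2,4]
Step 5: ref 6 -> FAULT, evict 2, frames=[1,6,4]
Step 6: ref 4 -> HIT, frames=[1,6,4]
Step 7: ref 3 -> FAULT, evict 4, frames=[1,6,3]
Step 8: ref 3 -> HIT, frames=[1,6,3]
Step 9: ref 5 -> FAULT, evict 1, frames=[5,6,3]
At step 9: evicted page 1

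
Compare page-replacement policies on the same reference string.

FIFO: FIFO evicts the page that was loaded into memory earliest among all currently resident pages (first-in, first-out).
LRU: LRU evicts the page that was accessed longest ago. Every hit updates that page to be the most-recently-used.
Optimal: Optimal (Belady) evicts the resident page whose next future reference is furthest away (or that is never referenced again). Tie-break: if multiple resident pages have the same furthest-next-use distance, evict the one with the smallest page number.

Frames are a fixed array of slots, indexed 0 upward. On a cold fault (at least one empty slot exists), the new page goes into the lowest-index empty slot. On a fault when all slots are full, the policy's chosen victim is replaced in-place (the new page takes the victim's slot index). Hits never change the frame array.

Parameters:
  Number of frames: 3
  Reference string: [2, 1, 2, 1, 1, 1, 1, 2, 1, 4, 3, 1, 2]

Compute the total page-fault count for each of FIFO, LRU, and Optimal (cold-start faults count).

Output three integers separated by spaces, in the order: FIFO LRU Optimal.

Answer: 5 5 4

Derivation:
--- FIFO ---
  step 0: ref 2 -> FAULT, frames=[2,-,-] (faults so far: 1)
  step 1: ref 1 -> FAULT, frames=[2,1,-] (faults so far: 2)
  step 2: ref 2 -> HIT, frames=[2,1,-] (faults so far: 2)
  step 3: ref 1 -> HIT, frames=[2,1,-] (faults so far: 2)
  step 4: ref 1 -> HIT, frames=[2,1,-] (faults so far: 2)
  step 5: ref 1 -> HIT, frames=[2,1,-] (faults so far: 2)
  step 6: ref 1 -> HIT, frames=[2,1,-] (faults so far: 2)
  step 7: ref 2 -> HIT, frames=[2,1,-] (faults so far: 2)
  step 8: ref 1 -> HIT, frames=[2,1,-] (faults so far: 2)
  step 9: ref 4 -> FAULT, frames=[2,1,4] (faults so far: 3)
  step 10: ref 3 -> FAULT, evict 2, frames=[3,1,4] (faults so far: 4)
  step 11: ref 1 -> HIT, frames=[3,1,4] (faults so far: 4)
  step 12: ref 2 -> FAULT, evict 1, frames=[3,2,4] (faults so far: 5)
  FIFO total faults: 5
--- LRU ---
  step 0: ref 2 -> FAULT, frames=[2,-,-] (faults so far: 1)
  step 1: ref 1 -> FAULT, frames=[2,1,-] (faults so far: 2)
  step 2: ref 2 -> HIT, frames=[2,1,-] (faults so far: 2)
  step 3: ref 1 -> HIT, frames=[2,1,-] (faults so far: 2)
  step 4: ref 1 -> HIT, frames=[2,1,-] (faults so far: 2)
  step 5: ref 1 -> HIT, frames=[2,1,-] (faults so far: 2)
  step 6: ref 1 -> HIT, frames=[2,1,-] (faults so far: 2)
  step 7: ref 2 -> HIT, frames=[2,1,-] (faults so far: 2)
  step 8: ref 1 -> HIT, frames=[2,1,-] (faults so far: 2)
  step 9: ref 4 -> FAULT, frames=[2,1,4] (faults so far: 3)
  step 10: ref 3 -> FAULT, evict 2, frames=[3,1,4] (faults so far: 4)
  step 11: ref 1 -> HIT, frames=[3,1,4] (faults so far: 4)
  step 12: ref 2 -> FAULT, evict 4, frames=[3,1,2] (faults so far: 5)
  LRU total faults: 5
--- Optimal ---
  step 0: ref 2 -> FAULT, frames=[2,-,-] (faults so far: 1)
  step 1: ref 1 -> FAULT, frames=[2,1,-] (faults so far: 2)
  step 2: ref 2 -> HIT, frames=[2,1,-] (faults so far: 2)
  step 3: ref 1 -> HIT, frames=[2,1,-] (faults so far: 2)
  step 4: ref 1 -> HIT, frames=[2,1,-] (faults so far: 2)
  step 5: ref 1 -> HIT, frames=[2,1,-] (faults so far: 2)
  step 6: ref 1 -> HIT, frames=[2,1,-] (faults so far: 2)
  step 7: ref 2 -> HIT, frames=[2,1,-] (faults so far: 2)
  step 8: ref 1 -> HIT, frames=[2,1,-] (faults so far: 2)
  step 9: ref 4 -> FAULT, frames=[2,1,4] (faults so far: 3)
  step 10: ref 3 -> FAULT, evict 4, frames=[2,1,3] (faults so far: 4)
  step 11: ref 1 -> HIT, frames=[2,1,3] (faults so far: 4)
  step 12: ref 2 -> HIT, frames=[2,1,3] (faults so far: 4)
  Optimal total faults: 4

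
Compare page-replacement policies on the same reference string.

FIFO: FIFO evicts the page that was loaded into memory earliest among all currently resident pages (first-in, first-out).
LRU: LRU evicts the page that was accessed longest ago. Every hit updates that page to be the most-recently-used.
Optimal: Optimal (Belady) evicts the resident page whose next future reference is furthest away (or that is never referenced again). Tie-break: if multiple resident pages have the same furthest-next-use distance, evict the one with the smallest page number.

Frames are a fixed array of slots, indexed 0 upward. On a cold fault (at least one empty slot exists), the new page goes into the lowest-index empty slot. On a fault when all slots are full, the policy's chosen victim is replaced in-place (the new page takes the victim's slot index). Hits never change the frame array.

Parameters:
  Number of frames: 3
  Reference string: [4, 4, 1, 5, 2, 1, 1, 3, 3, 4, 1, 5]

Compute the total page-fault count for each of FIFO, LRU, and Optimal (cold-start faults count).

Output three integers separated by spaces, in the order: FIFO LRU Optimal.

--- FIFO ---
  step 0: ref 4 -> FAULT, frames=[4,-,-] (faults so far: 1)
  step 1: ref 4 -> HIT, frames=[4,-,-] (faults so far: 1)
  step 2: ref 1 -> FAULT, frames=[4,1,-] (faults so far: 2)
  step 3: ref 5 -> FAULT, frames=[4,1,5] (faults so far: 3)
  step 4: ref 2 -> FAULT, evict 4, frames=[2,1,5] (faults so far: 4)
  step 5: ref 1 -> HIT, frames=[2,1,5] (faults so far: 4)
  step 6: ref 1 -> HIT, frames=[2,1,5] (faults so far: 4)
  step 7: ref 3 -> FAULT, evict 1, frames=[2,3,5] (faults so far: 5)
  step 8: ref 3 -> HIT, frames=[2,3,5] (faults so far: 5)
  step 9: ref 4 -> FAULT, evict 5, frames=[2,3,4] (faults so far: 6)
  step 10: ref 1 -> FAULT, evict 2, frames=[1,3,4] (faults so far: 7)
  step 11: ref 5 -> FAULT, evict 3, frames=[1,5,4] (faults so far: 8)
  FIFO total faults: 8
--- LRU ---
  step 0: ref 4 -> FAULT, frames=[4,-,-] (faults so far: 1)
  step 1: ref 4 -> HIT, frames=[4,-,-] (faults so far: 1)
  step 2: ref 1 -> FAULT, frames=[4,1,-] (faults so far: 2)
  step 3: ref 5 -> FAULT, frames=[4,1,5] (faults so far: 3)
  step 4: ref 2 -> FAULT, evict 4, frames=[2,1,5] (faults so far: 4)
  step 5: ref 1 -> HIT, frames=[2,1,5] (faults so far: 4)
  step 6: ref 1 -> HIT, frames=[2,1,5] (faults so far: 4)
  step 7: ref 3 -> FAULT, evict 5, frames=[2,1,3] (faults so far: 5)
  step 8: ref 3 -> HIT, frames=[2,1,3] (faults so far: 5)
  step 9: ref 4 -> FAULT, evict 2, frames=[4,1,3] (faults so far: 6)
  step 10: ref 1 -> HIT, frames=[4,1,3] (faults so far: 6)
  step 11: ref 5 -> FAULT, evict 3, frames=[4,1,5] (faults so far: 7)
  LRU total faults: 7
--- Optimal ---
  step 0: ref 4 -> FAULT, frames=[4,-,-] (faults so far: 1)
  step 1: ref 4 -> HIT, frames=[4,-,-] (faults so far: 1)
  step 2: ref 1 -> FAULT, frames=[4,1,-] (faults so far: 2)
  step 3: ref 5 -> FAULT, frames=[4,1,5] (faults so far: 3)
  step 4: ref 2 -> FAULT, evict 5, frames=[4,1,2] (faults so far: 4)
  step 5: ref 1 -> HIT, frames=[4,1,2] (faults so far: 4)
  step 6: ref 1 -> HIT, frames=[4,1,2] (faults so far: 4)
  step 7: ref 3 -> FAULT, evict 2, frames=[4,1,3] (faults so far: 5)
  step 8: ref 3 -> HIT, frames=[4,1,3] (faults so far: 5)
  step 9: ref 4 -> HIT, frames=[4,1,3] (faults so far: 5)
  step 10: ref 1 -> HIT, frames=[4,1,3] (faults so far: 5)
  step 11: ref 5 -> FAULT, evict 1, frames=[4,5,3] (faults so far: 6)
  Optimal total faults: 6

Answer: 8 7 6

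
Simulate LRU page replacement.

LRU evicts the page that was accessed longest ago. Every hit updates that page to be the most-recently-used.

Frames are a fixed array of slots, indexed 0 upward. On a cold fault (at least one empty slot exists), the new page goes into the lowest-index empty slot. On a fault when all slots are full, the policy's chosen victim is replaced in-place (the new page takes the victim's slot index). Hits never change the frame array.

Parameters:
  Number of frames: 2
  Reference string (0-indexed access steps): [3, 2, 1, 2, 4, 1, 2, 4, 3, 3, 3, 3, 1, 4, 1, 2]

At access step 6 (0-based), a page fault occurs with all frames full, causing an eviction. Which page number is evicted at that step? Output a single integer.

Step 0: ref 3 -> FAULT, frames=[3,-]
Step 1: ref 2 -> FAULT, frames=[3,2]
Step 2: ref 1 -> FAULT, evict 3, frames=[1,2]
Step 3: ref 2 -> HIT, frames=[1,2]
Step 4: ref 4 -> FAULT, evict 1, frames=[4,2]
Step 5: ref 1 -> FAULT, evict 2, frames=[4,1]
Step 6: ref 2 -> FAULT, evict 4, frames=[2,1]
At step 6: evicted page 4

Answer: 4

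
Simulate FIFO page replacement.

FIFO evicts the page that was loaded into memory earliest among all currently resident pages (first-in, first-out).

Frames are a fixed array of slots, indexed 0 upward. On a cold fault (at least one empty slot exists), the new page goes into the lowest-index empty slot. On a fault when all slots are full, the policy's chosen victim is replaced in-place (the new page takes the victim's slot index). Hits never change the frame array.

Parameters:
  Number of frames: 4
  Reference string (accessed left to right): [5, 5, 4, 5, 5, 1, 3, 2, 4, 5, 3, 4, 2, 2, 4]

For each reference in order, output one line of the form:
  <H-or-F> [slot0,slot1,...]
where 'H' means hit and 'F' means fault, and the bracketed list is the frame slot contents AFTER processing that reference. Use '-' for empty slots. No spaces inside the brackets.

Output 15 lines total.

F [5,-,-,-]
H [5,-,-,-]
F [5,4,-,-]
H [5,4,-,-]
H [5,4,-,-]
F [5,4,1,-]
F [5,4,1,3]
F [2,4,1,3]
H [2,4,1,3]
F [2,5,1,3]
H [2,5,1,3]
F [2,5,4,3]
H [2,5,4,3]
H [2,5,4,3]
H [2,5,4,3]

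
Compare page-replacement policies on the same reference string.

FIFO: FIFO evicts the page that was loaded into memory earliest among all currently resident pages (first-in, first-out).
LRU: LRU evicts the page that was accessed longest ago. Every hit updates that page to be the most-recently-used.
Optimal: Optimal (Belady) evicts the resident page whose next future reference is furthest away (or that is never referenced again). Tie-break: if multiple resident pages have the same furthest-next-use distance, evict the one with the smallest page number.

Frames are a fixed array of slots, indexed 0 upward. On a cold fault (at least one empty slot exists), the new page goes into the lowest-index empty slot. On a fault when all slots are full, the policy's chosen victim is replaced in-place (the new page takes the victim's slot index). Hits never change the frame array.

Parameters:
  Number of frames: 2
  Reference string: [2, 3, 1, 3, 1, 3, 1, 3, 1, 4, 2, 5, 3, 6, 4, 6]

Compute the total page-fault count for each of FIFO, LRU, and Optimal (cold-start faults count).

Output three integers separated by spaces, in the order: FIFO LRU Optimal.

--- FIFO ---
  step 0: ref 2 -> FAULT, frames=[2,-] (faults so far: 1)
  step 1: ref 3 -> FAULT, frames=[2,3] (faults so far: 2)
  step 2: ref 1 -> FAULT, evict 2, frames=[1,3] (faults so far: 3)
  step 3: ref 3 -> HIT, frames=[1,3] (faults so far: 3)
  step 4: ref 1 -> HIT, frames=[1,3] (faults so far: 3)
  step 5: ref 3 -> HIT, frames=[1,3] (faults so far: 3)
  step 6: ref 1 -> HIT, frames=[1,3] (faults so far: 3)
  step 7: ref 3 -> HIT, frames=[1,3] (faults so far: 3)
  step 8: ref 1 -> HIT, frames=[1,3] (faults so far: 3)
  step 9: ref 4 -> FAULT, evict 3, frames=[1,4] (faults so far: 4)
  step 10: ref 2 -> FAULT, evict 1, frames=[2,4] (faults so far: 5)
  step 11: ref 5 -> FAULT, evict 4, frames=[2,5] (faults so far: 6)
  step 12: ref 3 -> FAULT, evict 2, frames=[3,5] (faults so far: 7)
  step 13: ref 6 -> FAULT, evict 5, frames=[3,6] (faults so far: 8)
  step 14: ref 4 -> FAULT, evict 3, frames=[4,6] (faults so far: 9)
  step 15: ref 6 -> HIT, frames=[4,6] (faults so far: 9)
  FIFO total faults: 9
--- LRU ---
  step 0: ref 2 -> FAULT, frames=[2,-] (faults so far: 1)
  step 1: ref 3 -> FAULT, frames=[2,3] (faults so far: 2)
  step 2: ref 1 -> FAULT, evict 2, frames=[1,3] (faults so far: 3)
  step 3: ref 3 -> HIT, frames=[1,3] (faults so far: 3)
  step 4: ref 1 -> HIT, frames=[1,3] (faults so far: 3)
  step 5: ref 3 -> HIT, frames=[1,3] (faults so far: 3)
  step 6: ref 1 -> HIT, frames=[1,3] (faults so far: 3)
  step 7: ref 3 -> HIT, frames=[1,3] (faults so far: 3)
  step 8: ref 1 -> HIT, frames=[1,3] (faults so far: 3)
  step 9: ref 4 -> FAULT, evict 3, frames=[1,4] (faults so far: 4)
  step 10: ref 2 -> FAULT, evict 1, frames=[2,4] (faults so far: 5)
  step 11: ref 5 -> FAULT, evict 4, frames=[2,5] (faults so far: 6)
  step 12: ref 3 -> FAULT, evict 2, frames=[3,5] (faults so far: 7)
  step 13: ref 6 -> FAULT, evict 5, frames=[3,6] (faults so far: 8)
  step 14: ref 4 -> FAULT, evict 3, frames=[4,6] (faults so far: 9)
  step 15: ref 6 -> HIT, frames=[4,6] (faults so far: 9)
  LRU total faults: 9
--- Optimal ---
  step 0: ref 2 -> FAULT, frames=[2,-] (faults so far: 1)
  step 1: ref 3 -> FAULT, frames=[2,3] (faults so far: 2)
  step 2: ref 1 -> FAULT, evict 2, frames=[1,3] (faults so far: 3)
  step 3: ref 3 -> HIT, frames=[1,3] (faults so far: 3)
  step 4: ref 1 -> HIT, frames=[1,3] (faults so far: 3)
  step 5: ref 3 -> HIT, frames=[1,3] (faults so far: 3)
  step 6: ref 1 -> HIT, frames=[1,3] (faults so far: 3)
  step 7: ref 3 -> HIT, frames=[1,3] (faults so far: 3)
  step 8: ref 1 -> HIT, frames=[1,3] (faults so far: 3)
  step 9: ref 4 -> FAULT, evict 1, frames=[4,3] (faults so far: 4)
  step 10: ref 2 -> FAULT, evict 4, frames=[2,3] (faults so far: 5)
  step 11: ref 5 -> FAULT, evict 2, frames=[5,3] (faults so far: 6)
  step 12: ref 3 -> HIT, frames=[5,3] (faults so far: 6)
  step 13: ref 6 -> FAULT, evict 3, frames=[5,6] (faults so far: 7)
  step 14: ref 4 -> FAULT, evict 5, frames=[4,6] (faults so far: 8)
  step 15: ref 6 -> HIT, frames=[4,6] (faults so far: 8)
  Optimal total faults: 8

Answer: 9 9 8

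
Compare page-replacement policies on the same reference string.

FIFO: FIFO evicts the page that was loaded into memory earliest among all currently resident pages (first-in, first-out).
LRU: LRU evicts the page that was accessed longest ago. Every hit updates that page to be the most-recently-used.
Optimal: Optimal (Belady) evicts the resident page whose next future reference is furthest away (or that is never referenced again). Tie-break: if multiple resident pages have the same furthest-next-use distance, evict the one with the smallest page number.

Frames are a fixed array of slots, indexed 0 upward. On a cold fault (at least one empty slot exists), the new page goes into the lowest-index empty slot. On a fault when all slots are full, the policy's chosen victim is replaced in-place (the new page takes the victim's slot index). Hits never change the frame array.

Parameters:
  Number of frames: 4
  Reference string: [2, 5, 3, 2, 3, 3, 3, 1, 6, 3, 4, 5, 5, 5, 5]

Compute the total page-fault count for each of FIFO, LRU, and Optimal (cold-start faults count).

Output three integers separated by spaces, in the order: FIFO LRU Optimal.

--- FIFO ---
  step 0: ref 2 -> FAULT, frames=[2,-,-,-] (faults so far: 1)
  step 1: ref 5 -> FAULT, frames=[2,5,-,-] (faults so far: 2)
  step 2: ref 3 -> FAULT, frames=[2,5,3,-] (faults so far: 3)
  step 3: ref 2 -> HIT, frames=[2,5,3,-] (faults so far: 3)
  step 4: ref 3 -> HIT, frames=[2,5,3,-] (faults so far: 3)
  step 5: ref 3 -> HIT, frames=[2,5,3,-] (faults so far: 3)
  step 6: ref 3 -> HIT, frames=[2,5,3,-] (faults so far: 3)
  step 7: ref 1 -> FAULT, frames=[2,5,3,1] (faults so far: 4)
  step 8: ref 6 -> FAULT, evict 2, frames=[6,5,3,1] (faults so far: 5)
  step 9: ref 3 -> HIT, frames=[6,5,3,1] (faults so far: 5)
  step 10: ref 4 -> FAULT, evict 5, frames=[6,4,3,1] (faults so far: 6)
  step 11: ref 5 -> FAULT, evict 3, frames=[6,4,5,1] (faults so far: 7)
  step 12: ref 5 -> HIT, frames=[6,4,5,1] (faults so far: 7)
  step 13: ref 5 -> HIT, frames=[6,4,5,1] (faults so far: 7)
  step 14: ref 5 -> HIT, frames=[6,4,5,1] (faults so far: 7)
  FIFO total faults: 7
--- LRU ---
  step 0: ref 2 -> FAULT, frames=[2,-,-,-] (faults so far: 1)
  step 1: ref 5 -> FAULT, frames=[2,5,-,-] (faults so far: 2)
  step 2: ref 3 -> FAULT, frames=[2,5,3,-] (faults so far: 3)
  step 3: ref 2 -> HIT, frames=[2,5,3,-] (faults so far: 3)
  step 4: ref 3 -> HIT, frames=[2,5,3,-] (faults so far: 3)
  step 5: ref 3 -> HIT, frames=[2,5,3,-] (faults so far: 3)
  step 6: ref 3 -> HIT, frames=[2,5,3,-] (faults so far: 3)
  step 7: ref 1 -> FAULT, frames=[2,5,3,1] (faults so far: 4)
  step 8: ref 6 -> FAULT, evict 5, frames=[2,6,3,1] (faults so far: 5)
  step 9: ref 3 -> HIT, frames=[2,6,3,1] (faults so far: 5)
  step 10: ref 4 -> FAULT, evict 2, frames=[4,6,3,1] (faults so far: 6)
  step 11: ref 5 -> FAULT, evict 1, frames=[4,6,3,5] (faults so far: 7)
  step 12: ref 5 -> HIT, frames=[4,6,3,5] (faults so far: 7)
  step 13: ref 5 -> HIT, frames=[4,6,3,5] (faults so far: 7)
  step 14: ref 5 -> HIT, frames=[4,6,3,5] (faults so far: 7)
  LRU total faults: 7
--- Optimal ---
  step 0: ref 2 -> FAULT, frames=[2,-,-,-] (faults so far: 1)
  step 1: ref 5 -> FAULT, frames=[2,5,-,-] (faults so far: 2)
  step 2: ref 3 -> FAULT, frames=[2,5,3,-] (faults so far: 3)
  step 3: ref 2 -> HIT, frames=[2,5,3,-] (faults so far: 3)
  step 4: ref 3 -> HIT, frames=[2,5,3,-] (faults so far: 3)
  step 5: ref 3 -> HIT, frames=[2,5,3,-] (faults so far: 3)
  step 6: ref 3 -> HIT, frames=[2,5,3,-] (faults so far: 3)
  step 7: ref 1 -> FAULT, frames=[2,5,3,1] (faults so far: 4)
  step 8: ref 6 -> FAULT, evict 1, frames=[2,5,3,6] (faults so far: 5)
  step 9: ref 3 -> HIT, frames=[2,5,3,6] (faults so far: 5)
  step 10: ref 4 -> FAULT, evict 2, frames=[4,5,3,6] (faults so far: 6)
  step 11: ref 5 -> HIT, frames=[4,5,3,6] (faults so far: 6)
  step 12: ref 5 -> HIT, frames=[4,5,3,6] (faults so far: 6)
  step 13: ref 5 -> HIT, frames=[4,5,3,6] (faults so far: 6)
  step 14: ref 5 -> HIT, frames=[4,5,3,6] (faults so far: 6)
  Optimal total faults: 6

Answer: 7 7 6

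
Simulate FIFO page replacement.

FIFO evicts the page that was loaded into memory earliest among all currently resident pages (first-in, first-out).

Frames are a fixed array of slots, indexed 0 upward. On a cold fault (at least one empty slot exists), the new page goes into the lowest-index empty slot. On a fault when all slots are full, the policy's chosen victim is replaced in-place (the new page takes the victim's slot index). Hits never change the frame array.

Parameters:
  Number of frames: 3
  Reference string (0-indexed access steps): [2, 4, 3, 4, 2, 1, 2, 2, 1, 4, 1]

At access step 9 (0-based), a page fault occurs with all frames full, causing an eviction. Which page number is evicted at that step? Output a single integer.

Answer: 3

Derivation:
Step 0: ref 2 -> FAULT, frames=[2,-,-]
Step 1: ref 4 -> FAULT, frames=[2,4,-]
Step 2: ref 3 -> FAULT, frames=[2,4,3]
Step 3: ref 4 -> HIT, frames=[2,4,3]
Step 4: ref 2 -> HIT, frames=[2,4,3]
Step 5: ref 1 -> FAULT, evict 2, frames=[1,4,3]
Step 6: ref 2 -> FAULT, evict 4, frames=[1,2,3]
Step 7: ref 2 -> HIT, frames=[1,2,3]
Step 8: ref 1 -> HIT, frames=[1,2,3]
Step 9: ref 4 -> FAULT, evict 3, frames=[1,2,4]
At step 9: evicted page 3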